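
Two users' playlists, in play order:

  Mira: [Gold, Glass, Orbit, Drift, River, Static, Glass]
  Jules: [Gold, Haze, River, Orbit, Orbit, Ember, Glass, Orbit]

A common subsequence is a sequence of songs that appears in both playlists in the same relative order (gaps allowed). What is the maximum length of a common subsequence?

Taking Gold at Mira[1]=Jules[1]; then Glass at Mira[2]=Jules[7]; then Orbit at Mira[3]=Jules[8] gives a common subsequence of length 3, and the DP table's final entry dp[7][8] is also 3, so no common subsequence is longer.

3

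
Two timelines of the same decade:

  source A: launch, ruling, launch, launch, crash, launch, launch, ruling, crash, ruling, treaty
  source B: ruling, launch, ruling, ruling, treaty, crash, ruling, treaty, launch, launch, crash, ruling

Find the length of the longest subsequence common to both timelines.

7

Match launch [1,2], then ruling [2,4], then crash [5,6], then launch [6,9], then launch [7,10], then crash [9,11], then ruling [10,12] — 7 events in the same relative order in both. dp[11][12] = 7 confirms this is the maximum.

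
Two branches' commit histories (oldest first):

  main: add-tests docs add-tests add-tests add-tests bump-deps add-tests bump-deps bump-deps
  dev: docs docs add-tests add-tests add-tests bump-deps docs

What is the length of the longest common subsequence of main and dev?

5

One common subsequence of length 5: docs (main #2, dev #2), add-tests (main #3, dev #3), add-tests (main #4, dev #4), add-tests (main #5, dev #5), bump-deps (main #6, dev #6). The LCS DP gives dp[9][7] = 5, so this is optimal.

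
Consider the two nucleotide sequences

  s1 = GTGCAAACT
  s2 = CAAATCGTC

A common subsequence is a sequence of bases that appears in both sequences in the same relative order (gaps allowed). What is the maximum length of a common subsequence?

One common subsequence of length 6: C at s1[4]=s2[1] → A at s1[5]=s2[2] → A at s1[6]=s2[3] → A at s1[7]=s2[4] → C at s1[8]=s2[6] → T at s1[9]=s2[8]. Since dp[9][9] = 6, nothing longer is possible.

6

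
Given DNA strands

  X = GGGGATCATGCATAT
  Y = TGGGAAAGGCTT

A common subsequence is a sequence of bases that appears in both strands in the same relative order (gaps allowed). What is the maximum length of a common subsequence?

Taking G at X[1]=Y[2], then G at X[2]=Y[3], then G at X[3]=Y[4], then A at X[5]=Y[6], then A at X[8]=Y[7], then G at X[10]=Y[9], then C at X[11]=Y[10], then T at X[13]=Y[11], then T at X[15]=Y[12] gives a common subsequence of length 9. Since dp[15][12] = 9, nothing longer is possible.

9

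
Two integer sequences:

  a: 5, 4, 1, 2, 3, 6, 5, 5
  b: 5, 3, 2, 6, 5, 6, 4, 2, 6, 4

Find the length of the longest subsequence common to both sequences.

Let dp[i][j] be the LCS length of the first i values of a and the first j values of b. dp[i][j] = dp[i-1][j-1]+1 when the i-th and j-th values match, else max(dp[i-1][j], dp[i][j-1]).
    ·  5  3  2  6  5  6  4  2  6  4
 ·  0  0  0  0  0  0  0  0  0  0  0
 5  0  1  1  1  1  1  1  1  1  1  1
 4  0  1  1  1  1  1  1  2  2  2  2
 1  0  1  1  1  1  1  1  2  2  2  2
 2  0  1  1  2  2  2  2  2  3  3  3
 3  0  1  2  2  2  2  2  2  3  3  3
 6  0  1  2  2  3  3  3  3  3  4  4
 5  0  1  2  2  3  4  4  4  4  4  4
 5  0  1  2  2  3  4  4  4  4  4  4
dp[8][10] = 4. One LCS (by backtracking along matches): 5, 4, 2, 6.

4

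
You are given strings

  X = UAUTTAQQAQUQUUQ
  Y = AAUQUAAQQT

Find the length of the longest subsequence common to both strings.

One common subsequence of length 6: U [1,3], U [3,5], A [6,6], A [9,7], Q [10,8], Q [12,9]. Since dp[15][10] = 6, nothing longer is possible.

6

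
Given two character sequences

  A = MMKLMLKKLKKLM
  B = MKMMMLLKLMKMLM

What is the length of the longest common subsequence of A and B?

One common subsequence of length 9: M (A #1, B #4), then M (A #2, B #5), then L (A #4, B #6), then L (A #6, B #7), then K (A #8, B #8), then L (A #9, B #9), then K (A #10, B #11), then L (A #12, B #13), then M (A #13, B #14). The LCS DP gives dp[13][14] = 9, so this is optimal.

9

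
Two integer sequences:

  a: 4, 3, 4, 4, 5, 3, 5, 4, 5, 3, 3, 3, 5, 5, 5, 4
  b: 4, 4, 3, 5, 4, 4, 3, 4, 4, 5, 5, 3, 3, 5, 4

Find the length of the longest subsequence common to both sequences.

11

Taking 4 at a[1]=b[2], then 3 at a[2]=b[3], then 4 at a[3]=b[5], then 4 at a[4]=b[6], then 3 at a[6]=b[7], then 5 at a[7]=b[10], then 5 at a[9]=b[11], then 3 at a[11]=b[12], then 3 at a[12]=b[13], then 5 at a[15]=b[14], then 4 at a[16]=b[15] gives a common subsequence of length 11. The LCS DP gives dp[16][15] = 11, so this is optimal.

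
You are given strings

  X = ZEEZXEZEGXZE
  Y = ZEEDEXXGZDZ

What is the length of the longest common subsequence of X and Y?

Match Z at X[1]=Y[1]; then E at X[2]=Y[3]; then E at X[3]=Y[5]; then X at X[5]=Y[7]; then Z at X[7]=Y[9]; then Z at X[11]=Y[11] — 6 characters in the same relative order in both. Since dp[12][11] = 6, nothing longer is possible.

6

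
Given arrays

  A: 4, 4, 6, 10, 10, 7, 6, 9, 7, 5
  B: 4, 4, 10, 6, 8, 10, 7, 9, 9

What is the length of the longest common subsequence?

6

Let dp[i][j] be the LCS length of the first i values of A and the first j values of B. dp[i][j] = dp[i-1][j-1]+1 when the i-th and j-th values match, else max(dp[i-1][j], dp[i][j-1]).
    ·  4  4 10  6  8 10  7  9  9
 ·  0  0  0  0  0  0  0  0  0  0
 4  0  1  1  1  1  1  1  1  1  1
 4  0  1  2  2  2  2  2  2  2  2
 6  0  1  2  2  3  3  3  3  3  3
10  0  1  2  3  3  3  4  4  4  4
10  0  1  2  3  3  3  4  4  4  4
 7  0  1  2  3  3  3  4  5  5  5
 6  0  1  2  3  4  4  4  5  5  5
 9  0  1  2  3  4  4  4  5  6  6
 7  0  1  2  3  4  4  4  5  6  6
 5  0  1  2  3  4  4  4  5  6  6
dp[10][9] = 6. One LCS (by backtracking along matches): 4, 4, 6, 10, 7, 9.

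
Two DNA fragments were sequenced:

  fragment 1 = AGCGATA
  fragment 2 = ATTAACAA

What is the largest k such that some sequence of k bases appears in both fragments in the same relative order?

4

Let dp[i][j] be the LCS length of the first i bases of fragment 1 and the first j bases of fragment 2. dp[i][j] = dp[i-1][j-1]+1 when the i-th and j-th bases match, else max(dp[i-1][j], dp[i][j-1]).
    ·  A  T  T  A  A  C  A  A
 ·  0  0  0  0  0  0  0  0  0
 A  0  1  1  1  1  1  1  1  1
 G  0  1  1  1  1  1  1  1  1
 C  0  1  1  1  1  1  2  2  2
 G  0  1  1  1  1  1  2  2  2
 A  0  1  1  1  2  2  2  3  3
 T  0  1  2  2  2  2  2  3  3
 A  0  1  2  2  3  3  3  3  4
dp[7][8] = 4. One LCS (by backtracking along matches): ACAA.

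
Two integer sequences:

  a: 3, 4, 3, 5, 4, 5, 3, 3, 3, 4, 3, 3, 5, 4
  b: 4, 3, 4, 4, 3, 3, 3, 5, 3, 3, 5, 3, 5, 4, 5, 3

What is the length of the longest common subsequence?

10

One common subsequence of length 10: 3 at a[1]=b[2], then 4 at a[2]=b[4], then 3 at a[3]=b[5], then 3 at a[7]=b[6], then 3 at a[8]=b[7], then 3 at a[9]=b[9], then 3 at a[11]=b[10], then 3 at a[12]=b[12], then 5 at a[13]=b[13], then 4 at a[14]=b[14]. Since dp[14][16] = 10, nothing longer is possible.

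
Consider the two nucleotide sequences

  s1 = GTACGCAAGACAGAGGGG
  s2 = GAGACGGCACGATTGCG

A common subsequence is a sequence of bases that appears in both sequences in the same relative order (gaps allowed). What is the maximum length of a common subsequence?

One common subsequence of length 11: G at s1[1]=s2[3], then A at s1[3]=s2[4], then C at s1[4]=s2[5], then G at s1[5]=s2[7], then C at s1[6]=s2[8], then A at s1[10]=s2[9], then C at s1[11]=s2[10], then G at s1[13]=s2[11], then A at s1[14]=s2[12], then G at s1[15]=s2[15], then G at s1[18]=s2[17]. The LCS DP gives dp[18][17] = 11, so this is optimal.

11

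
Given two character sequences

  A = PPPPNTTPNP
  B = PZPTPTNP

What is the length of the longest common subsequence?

6

Match P at A[1]=B[1]; then P at A[2]=B[3]; then P at A[4]=B[5]; then T at A[7]=B[6]; then N at A[9]=B[7]; then P at A[10]=B[8] — 6 characters in the same relative order in both, and the DP table's final entry dp[10][8] is also 6, so no common subsequence is longer.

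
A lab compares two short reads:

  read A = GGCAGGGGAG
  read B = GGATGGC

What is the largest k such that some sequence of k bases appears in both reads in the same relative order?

5

Match G (read A #1, read B #1) → G (read A #2, read B #2) → A (read A #4, read B #3) → G (read A #5, read B #5) → G (read A #6, read B #6) — 5 bases in the same relative order in both. The LCS DP gives dp[10][7] = 5, so this is optimal.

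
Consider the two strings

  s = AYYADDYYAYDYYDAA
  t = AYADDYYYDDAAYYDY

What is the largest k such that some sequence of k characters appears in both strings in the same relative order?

12

Match A (s #1, t #1), Y (s #3, t #2), A (s #4, t #3), D (s #5, t #4), D (s #6, t #5), Y (s #7, t #6), Y (s #8, t #7), Y (s #10, t #8), D (s #11, t #10), Y (s #12, t #13), Y (s #13, t #14), D (s #14, t #15) — 12 characters in the same relative order in both. Since dp[16][16] = 12, nothing longer is possible.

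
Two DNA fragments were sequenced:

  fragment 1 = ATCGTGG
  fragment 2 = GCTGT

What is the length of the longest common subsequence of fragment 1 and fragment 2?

3

Let dp[i][j] be the LCS length of the first i bases of fragment 1 and the first j bases of fragment 2. dp[i][j] = dp[i-1][j-1]+1 when the i-th and j-th bases match, else max(dp[i-1][j], dp[i][j-1]).
    ·  G  C  T  G  T
 ·  0  0  0  0  0  0
 A  0  0  0  0  0  0
 T  0  0  0  1  1  1
 C  0  0  1  1  1  1
 G  0  1  1  1  2  2
 T  0  1  1  2  2  3
 G  0  1  1  2  3  3
 G  0  1  1  2  3  3
dp[7][5] = 3. One LCS (by backtracking along matches): TGT.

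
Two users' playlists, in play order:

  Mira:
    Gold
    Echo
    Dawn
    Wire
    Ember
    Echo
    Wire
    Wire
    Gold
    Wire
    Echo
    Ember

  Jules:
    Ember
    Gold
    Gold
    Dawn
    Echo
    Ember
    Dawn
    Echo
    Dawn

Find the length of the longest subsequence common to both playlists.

4

Pick Gold (Mira #1, Jules #3), Echo (Mira #2, Jules #5), Dawn (Mira #3, Jules #7), Echo (Mira #6, Jules #8); all 4 songs appear in both, in order. The LCS DP gives dp[12][9] = 4, so this is optimal.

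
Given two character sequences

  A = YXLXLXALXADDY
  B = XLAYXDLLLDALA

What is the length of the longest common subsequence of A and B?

Taking Y (A #1, B #4) → X (A #2, B #5) → L (A #3, B #8) → L (A #5, B #9) → A (A #7, B #11) → L (A #8, B #12) → A (A #10, B #13) gives a common subsequence of length 7. dp[13][13] = 7 confirms this is the maximum.

7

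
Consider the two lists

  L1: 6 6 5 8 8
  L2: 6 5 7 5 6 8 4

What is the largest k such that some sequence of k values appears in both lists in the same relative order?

3

One common subsequence of length 3: 6 [1,1], 6 [2,5], 8 [4,6]. dp[5][7] = 3 confirms this is the maximum.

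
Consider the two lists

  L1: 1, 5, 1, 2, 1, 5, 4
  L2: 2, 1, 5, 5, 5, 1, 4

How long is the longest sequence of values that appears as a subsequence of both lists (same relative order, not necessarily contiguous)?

Match 1 at L1[1]=L2[2]; then 5 at L1[2]=L2[5]; then 1 at L1[5]=L2[6]; then 4 at L1[7]=L2[7] — 4 values in the same relative order in both. The LCS DP gives dp[7][7] = 4, so this is optimal.

4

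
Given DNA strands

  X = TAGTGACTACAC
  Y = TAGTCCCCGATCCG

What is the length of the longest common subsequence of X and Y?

9

Match T [1,1] → A [2,2] → G [3,3] → T [4,4] → G [5,9] → A [6,10] → T [8,11] → C [10,12] → C [12,13] — 9 bases in the same relative order in both. Since dp[12][14] = 9, nothing longer is possible.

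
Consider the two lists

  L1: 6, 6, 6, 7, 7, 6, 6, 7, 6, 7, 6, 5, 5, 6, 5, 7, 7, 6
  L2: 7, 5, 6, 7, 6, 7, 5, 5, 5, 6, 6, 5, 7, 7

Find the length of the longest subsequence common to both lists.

Taking 7 [4,1]; then 6 [7,3]; then 7 [8,4]; then 6 [9,5]; then 7 [10,6]; then 5 [12,8]; then 5 [13,9]; then 6 [14,11]; then 5 [15,12]; then 7 [16,13]; then 7 [17,14] gives a common subsequence of length 11. The LCS DP gives dp[18][14] = 11, so this is optimal.

11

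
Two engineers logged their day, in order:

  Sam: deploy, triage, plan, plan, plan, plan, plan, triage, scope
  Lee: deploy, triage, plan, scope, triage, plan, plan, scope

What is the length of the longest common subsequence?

6

Match deploy (Sam #1, Lee #1); then triage (Sam #2, Lee #2); then plan (Sam #3, Lee #3); then plan (Sam #6, Lee #6); then plan (Sam #7, Lee #7); then scope (Sam #9, Lee #8) — 6 tasks in the same relative order in both. dp[9][8] = 6 confirms this is the maximum.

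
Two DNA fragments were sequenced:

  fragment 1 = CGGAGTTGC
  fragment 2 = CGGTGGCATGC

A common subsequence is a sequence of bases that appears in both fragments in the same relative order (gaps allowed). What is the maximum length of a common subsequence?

7

Match C [1,1], then G [2,5], then G [3,6], then A [4,8], then T [7,9], then G [8,10], then C [9,11] — 7 bases in the same relative order in both. The LCS DP gives dp[9][11] = 7, so this is optimal.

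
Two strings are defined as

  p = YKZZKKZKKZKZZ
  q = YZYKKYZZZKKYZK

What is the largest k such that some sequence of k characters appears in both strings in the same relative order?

Pick Y (p #1, q #3), K (p #2, q #5), Z (p #3, q #7), Z (p #4, q #8), Z (p #7, q #9), K (p #8, q #10), K (p #9, q #11), Z (p #10, q #13), K (p #11, q #14); all 9 characters appear in both, in order. dp[13][14] = 9 confirms this is the maximum.

9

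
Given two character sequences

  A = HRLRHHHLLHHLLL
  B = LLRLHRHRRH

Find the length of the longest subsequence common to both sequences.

Let dp[i][j] be the LCS length of the first i characters of A and the first j characters of B. dp[i][j] = dp[i-1][j-1]+1 when the i-th and j-th characters match, else max(dp[i-1][j], dp[i][j-1]).
    ·  L  L  R  L  H  R  H  R  R  H
 ·  0  0  0  0  0  0  0  0  0  0  0
 H  0  0  0  0  0  1  1  1  1  1  1
 R  0  0  0  1  1  1  2  2  2  2  2
 L  0  1  1  1  2  2  2  2  2  2  2
 R  0  1  1  2  2  2  3  3  3  3  3
 H  0  1  1  2  2  3  3  4  4  4  4
 H  0  1  1  2  2  3  3  4  4  4  5
 H  0  1  1  2  2  3  3  4  4  4  5
 L  0  1  2  2  3  3  3  4  4  4  5
 L  0  1  2  2  3  3  3  4  4  4  5
 H  0  1  2  2  3  4  4  4  4  4  5
 H  0  1  2  2  3  4  4  5  5  5  5
 L  0  1  2  2  3  4  4  5  5  5  5
 L  0  1  2  2  3  4  4  5  5  5  5
 L  0  1  2  2  3  4  4  5  5  5  5
dp[14][10] = 5. One LCS (by backtracking along matches): RLRHH.

5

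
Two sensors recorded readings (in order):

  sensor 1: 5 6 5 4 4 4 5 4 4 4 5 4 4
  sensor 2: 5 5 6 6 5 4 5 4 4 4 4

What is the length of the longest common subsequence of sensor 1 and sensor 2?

9

One common subsequence of length 9: 5 (sensor 1 #1, sensor 2 #2) → 6 (sensor 1 #2, sensor 2 #4) → 5 (sensor 1 #3, sensor 2 #5) → 4 (sensor 1 #6, sensor 2 #6) → 5 (sensor 1 #7, sensor 2 #7) → 4 (sensor 1 #9, sensor 2 #8) → 4 (sensor 1 #10, sensor 2 #9) → 4 (sensor 1 #12, sensor 2 #10) → 4 (sensor 1 #13, sensor 2 #11). dp[13][11] = 9 confirms this is the maximum.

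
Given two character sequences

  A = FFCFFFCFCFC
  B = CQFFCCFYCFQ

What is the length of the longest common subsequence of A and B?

Let dp[i][j] be the LCS length of the first i characters of A and the first j characters of B. dp[i][j] = dp[i-1][j-1]+1 when the i-th and j-th characters match, else max(dp[i-1][j], dp[i][j-1]).
    ·  C  Q  F  F  C  C  F  Y  C  F  Q
 ·  0  0  0  0  0  0  0  0  0  0  0  0
 F  0  0  0  1  1  1  1  1  1  1  1  1
 F  0  0  0  1  2  2  2  2  2  2  2  2
 C  0  1  1  1  2  3  3  3  3  3  3  3
 F  0  1  1  2  2  3  3  4  4  4  4  4
 F  0  1  1  2  3  3  3  4  4  4  5  5
 F  0  1  1  2  3  3  3  4  4  4  5  5
 C  0  1  1  2  3  4  4  4  4  5  5  5
 F  0  1  1  2  3  4  4  5  5  5  6  6
 C  0  1  1  2  3  4  5  5  5  6  6  6
 F  0  1  1  2  3  4  5  6  6  6  7  7
 C  0  1  1  2  3  4  5  6  6  7  7  7
dp[11][11] = 7. One LCS (by backtracking along matches): FFCCFCF.

7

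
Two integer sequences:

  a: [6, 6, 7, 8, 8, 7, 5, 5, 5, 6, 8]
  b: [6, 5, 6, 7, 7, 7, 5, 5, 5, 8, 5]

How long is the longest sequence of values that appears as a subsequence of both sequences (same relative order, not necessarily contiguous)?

8

Let dp[i][j] be the LCS length of the first i values of a and the first j values of b. dp[i][j] = dp[i-1][j-1]+1 when the i-th and j-th values match, else max(dp[i-1][j], dp[i][j-1]).
    ·  6  5  6  7  7  7  5  5  5  8  5
 ·  0  0  0  0  0  0  0  0  0  0  0  0
 6  0  1  1  1  1  1  1  1  1  1  1  1
 6  0  1  1  2  2  2  2  2  2  2  2  2
 7  0  1  1  2  3  3  3  3  3  3  3  3
 8  0  1  1  2  3  3  3  3  3  3  4  4
 8  0  1  1  2  3  3  3  3  3  3  4  4
 7  0  1  1  2  3  4  4  4  4  4  4  4
 5  0  1  2  2  3  4  4  5  5  5  5  5
 5  0  1  2  2  3  4  4  5  6  6  6  6
 5  0  1  2  2  3  4  4  5  6  7  7  7
 6  0  1  2  3  3  4  4  5  6  7  7  7
 8  0  1  2  3  3  4  4  5  6  7  8  8
dp[11][11] = 8. One LCS (by backtracking along matches): 6, 6, 7, 7, 5, 5, 5, 8.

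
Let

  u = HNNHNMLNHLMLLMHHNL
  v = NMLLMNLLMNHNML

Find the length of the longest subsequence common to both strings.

11

Pick N [5,1], then M [6,2], then L [7,3], then L [10,4], then M [11,5], then L [12,7], then L [13,8], then M [14,9], then H [16,11], then N [17,12], then L [18,14]; all 11 characters appear in both, in order, and the DP table's final entry dp[18][14] is also 11, so no common subsequence is longer.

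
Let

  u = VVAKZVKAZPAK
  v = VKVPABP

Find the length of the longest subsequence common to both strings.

Match V at u[2]=v[1], then K at u[4]=v[2], then V at u[6]=v[3], then A at u[8]=v[5], then P at u[10]=v[7] — 5 characters in the same relative order in both, and the DP table's final entry dp[12][7] is also 5, so no common subsequence is longer.

5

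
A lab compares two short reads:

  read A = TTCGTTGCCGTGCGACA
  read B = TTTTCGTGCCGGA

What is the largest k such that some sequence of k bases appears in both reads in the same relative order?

Match T at read A[1]=read B[3], then T at read A[2]=read B[4], then C at read A[3]=read B[5], then G at read A[4]=read B[6], then T at read A[6]=read B[7], then G at read A[7]=read B[8], then C at read A[8]=read B[9], then C at read A[9]=read B[10], then G at read A[12]=read B[11], then G at read A[14]=read B[12], then A at read A[17]=read B[13] — 11 bases in the same relative order in both. Since dp[17][13] = 11, nothing longer is possible.

11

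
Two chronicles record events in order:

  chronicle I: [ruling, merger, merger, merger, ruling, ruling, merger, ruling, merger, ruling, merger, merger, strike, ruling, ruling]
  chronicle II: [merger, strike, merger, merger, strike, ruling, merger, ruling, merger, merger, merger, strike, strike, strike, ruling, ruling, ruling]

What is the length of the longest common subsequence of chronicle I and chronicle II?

One common subsequence of length 12: merger at chronicle I[2]=chronicle II[1], merger at chronicle I[3]=chronicle II[3], merger at chronicle I[4]=chronicle II[4], ruling at chronicle I[6]=chronicle II[6], merger at chronicle I[7]=chronicle II[7], ruling at chronicle I[8]=chronicle II[8], merger at chronicle I[9]=chronicle II[9], merger at chronicle I[11]=chronicle II[10], merger at chronicle I[12]=chronicle II[11], strike at chronicle I[13]=chronicle II[14], ruling at chronicle I[14]=chronicle II[16], ruling at chronicle I[15]=chronicle II[17]. Since dp[15][17] = 12, nothing longer is possible.

12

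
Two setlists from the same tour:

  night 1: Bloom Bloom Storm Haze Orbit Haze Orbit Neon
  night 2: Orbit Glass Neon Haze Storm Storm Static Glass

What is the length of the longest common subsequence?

2

Match Orbit [5,1] → Haze [6,4] — 2 songs in the same relative order in both, and the DP table's final entry dp[8][8] is also 2, so no common subsequence is longer.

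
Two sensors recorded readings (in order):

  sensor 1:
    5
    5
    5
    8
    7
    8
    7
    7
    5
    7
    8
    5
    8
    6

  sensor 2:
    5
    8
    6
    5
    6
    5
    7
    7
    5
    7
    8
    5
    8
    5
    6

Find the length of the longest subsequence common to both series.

Match 5 [1,1] → 5 [2,4] → 5 [3,6] → 7 [7,7] → 7 [8,8] → 5 [9,9] → 7 [10,10] → 8 [11,11] → 5 [12,12] → 8 [13,13] → 6 [14,15] — 11 values in the same relative order in both. Since dp[14][15] = 11, nothing longer is possible.

11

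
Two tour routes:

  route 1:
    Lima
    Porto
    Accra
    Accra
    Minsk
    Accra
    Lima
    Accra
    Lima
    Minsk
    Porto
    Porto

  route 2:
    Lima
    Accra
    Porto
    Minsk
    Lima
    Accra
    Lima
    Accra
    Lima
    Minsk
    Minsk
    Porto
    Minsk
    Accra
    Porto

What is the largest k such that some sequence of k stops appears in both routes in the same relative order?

10

One common subsequence of length 10: Lima [1,1]; then Porto [2,3]; then Minsk [5,4]; then Accra [6,6]; then Lima [7,7]; then Accra [8,8]; then Lima [9,9]; then Minsk [10,11]; then Porto [11,12]; then Porto [12,15]. The LCS DP gives dp[12][15] = 10, so this is optimal.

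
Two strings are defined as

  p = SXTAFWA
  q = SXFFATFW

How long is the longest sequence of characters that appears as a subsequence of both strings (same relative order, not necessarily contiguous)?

Pick S at p[1]=q[1]; then X at p[2]=q[2]; then T at p[3]=q[6]; then F at p[5]=q[7]; then W at p[6]=q[8]; all 5 characters appear in both, in order, and the DP table's final entry dp[7][8] is also 5, so no common subsequence is longer.

5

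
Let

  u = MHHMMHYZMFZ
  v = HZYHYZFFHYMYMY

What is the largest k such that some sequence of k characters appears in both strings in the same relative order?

5

One common subsequence of length 5: H [2,4]; then H [3,9]; then M [4,11]; then M [5,13]; then Y [7,14], and the DP table's final entry dp[11][14] is also 5, so no common subsequence is longer.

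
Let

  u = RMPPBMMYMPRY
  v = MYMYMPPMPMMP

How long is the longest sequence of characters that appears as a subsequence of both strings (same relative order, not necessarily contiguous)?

Let dp[i][j] be the LCS length of the first i characters of u and the first j characters of v. dp[i][j] = dp[i-1][j-1]+1 when the i-th and j-th characters match, else max(dp[i-1][j], dp[i][j-1]).
    ·  M  Y  M  Y  M  P  P  M  P  M  M  P
 ·  0  0  0  0  0  0  0  0  0  0  0  0  0
 R  0  0  0  0  0  0  0  0  0  0  0  0  0
 M  0  1  1  1  1  1  1  1  1  1  1  1  1
 P  0  1  1  1  1  1  2  2  2  2  2  2  2
 P  0  1  1  1  1  1  2  3  3  3  3  3  3
 B  0  1  1  1  1  1  2  3  3  3  3  3  3
 M  0  1  1  2  2  2  2  3  4  4  4  4  4
 M  0  1  1  2  2  3  3  3  4  4  5  5  5
 Y  0  1  2  2  3  3  3  3  4  4  5  5  5
 M  0  1  2  3  3  4  4  4  4  4  5  6  6
 P  0  1  2  3  3  4  5  5  5  5  5  6  7
 R  0  1  2  3  3  4  5  5  5  5  5  6  7
 Y  0  1  2  3  4  4  5  5  5  5  5  6  7
dp[12][12] = 7. One LCS (by backtracking along matches): MPPMMMP.

7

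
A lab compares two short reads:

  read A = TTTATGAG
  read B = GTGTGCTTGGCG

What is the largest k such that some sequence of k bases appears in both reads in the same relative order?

One common subsequence of length 6: T [1,2] → T [2,4] → T [3,7] → T [5,8] → G [6,10] → G [8,12]. The LCS DP gives dp[8][12] = 6, so this is optimal.

6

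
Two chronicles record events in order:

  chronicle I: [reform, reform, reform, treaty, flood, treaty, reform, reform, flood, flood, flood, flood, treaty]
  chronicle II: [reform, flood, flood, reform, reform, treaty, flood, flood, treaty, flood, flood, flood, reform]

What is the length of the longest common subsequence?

Pick reform at chronicle I[1]=chronicle II[1], then reform at chronicle I[2]=chronicle II[4], then reform at chronicle I[3]=chronicle II[5], then treaty at chronicle I[4]=chronicle II[6], then flood at chronicle I[5]=chronicle II[8], then treaty at chronicle I[6]=chronicle II[9], then flood at chronicle I[9]=chronicle II[10], then flood at chronicle I[10]=chronicle II[11], then flood at chronicle I[11]=chronicle II[12]; all 9 events appear in both, in order. Since dp[13][13] = 9, nothing longer is possible.

9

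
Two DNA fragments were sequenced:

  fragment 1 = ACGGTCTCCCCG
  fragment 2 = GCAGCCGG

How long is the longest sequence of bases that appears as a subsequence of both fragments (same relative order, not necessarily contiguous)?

5

Match A [1,3] → G [4,4] → C [6,5] → C [8,6] → G [12,8] — 5 bases in the same relative order in both, and the DP table's final entry dp[12][8] is also 5, so no common subsequence is longer.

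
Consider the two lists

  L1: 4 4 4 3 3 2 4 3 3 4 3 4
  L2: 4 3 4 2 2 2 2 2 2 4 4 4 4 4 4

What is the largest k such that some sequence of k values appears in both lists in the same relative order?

One common subsequence of length 6: 4 [1,10]; then 4 [2,11]; then 4 [3,12]; then 4 [7,13]; then 4 [10,14]; then 4 [12,15]. The LCS DP gives dp[12][15] = 6, so this is optimal.

6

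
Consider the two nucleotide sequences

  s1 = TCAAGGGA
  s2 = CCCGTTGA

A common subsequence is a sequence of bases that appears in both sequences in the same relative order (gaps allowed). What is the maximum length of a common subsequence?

Let dp[i][j] be the LCS length of the first i bases of s1 and the first j bases of s2. dp[i][j] = dp[i-1][j-1]+1 when the i-th and j-th bases match, else max(dp[i-1][j], dp[i][j-1]).
    ·  C  C  C  G  T  T  G  A
 ·  0  0  0  0  0  0  0  0  0
 T  0  0  0  0  0  1  1  1  1
 C  0  1  1  1  1  1  1  1  1
 A  0  1  1  1  1  1  1  1  2
 A  0  1  1  1  1  1  1  1  2
 G  0  1  1  1  2  2  2  2  2
 G  0  1  1  1  2  2  2  3  3
 G  0  1  1  1  2  2  2  3  3
 A  0  1  1  1  2  2  2  3  4
dp[8][8] = 4. One LCS (by backtracking along matches): CGGA.

4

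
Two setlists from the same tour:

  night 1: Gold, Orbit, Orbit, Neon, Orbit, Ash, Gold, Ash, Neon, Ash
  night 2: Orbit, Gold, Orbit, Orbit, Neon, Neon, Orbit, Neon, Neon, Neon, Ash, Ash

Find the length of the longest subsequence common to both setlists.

7

Match Gold (night 1 #1, night 2 #2); then Orbit (night 1 #2, night 2 #3); then Orbit (night 1 #3, night 2 #4); then Neon (night 1 #4, night 2 #6); then Orbit (night 1 #5, night 2 #7); then Ash (night 1 #8, night 2 #11); then Ash (night 1 #10, night 2 #12) — 7 songs in the same relative order in both. The LCS DP gives dp[10][12] = 7, so this is optimal.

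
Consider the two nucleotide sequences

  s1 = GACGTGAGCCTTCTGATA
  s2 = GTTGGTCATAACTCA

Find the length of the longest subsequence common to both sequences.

10

Pick G [1,1] → T [5,3] → G [6,4] → G [8,5] → T [12,6] → C [13,7] → T [14,9] → A [16,11] → T [17,13] → A [18,15]; all 10 bases appear in both, in order. The LCS DP gives dp[18][15] = 10, so this is optimal.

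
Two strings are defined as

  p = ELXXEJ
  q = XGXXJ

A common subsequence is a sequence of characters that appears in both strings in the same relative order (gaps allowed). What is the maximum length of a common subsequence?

Pick X [3,3], X [4,4], J [6,5]; all 3 characters appear in both, in order, and the DP table's final entry dp[6][5] is also 3, so no common subsequence is longer.

3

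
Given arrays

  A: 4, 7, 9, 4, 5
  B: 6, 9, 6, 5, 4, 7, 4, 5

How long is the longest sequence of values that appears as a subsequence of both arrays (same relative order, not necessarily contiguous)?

Let dp[i][j] be the LCS length of the first i values of A and the first j values of B. dp[i][j] = dp[i-1][j-1]+1 when the i-th and j-th values match, else max(dp[i-1][j], dp[i][j-1]).
    ·  6  9  6  5  4  7  4  5
 ·  0  0  0  0  0  0  0  0  0
 4  0  0  0  0  0  1  1  1  1
 7  0  0  0  0  0  1  2  2  2
 9  0  0  1  1  1  1  2  2  2
 4  0  0  1  1  1  2  2  3  3
 5  0  0  1  1  2  2  2  3  4
dp[5][8] = 4. One LCS (by backtracking along matches): 4, 7, 4, 5.

4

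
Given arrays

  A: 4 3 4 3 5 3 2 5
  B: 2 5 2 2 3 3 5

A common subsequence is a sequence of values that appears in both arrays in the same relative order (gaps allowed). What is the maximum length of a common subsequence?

3

Pick 3 [4,5], 3 [6,6], 5 [8,7]; all 3 values appear in both, in order. The LCS DP gives dp[8][7] = 3, so this is optimal.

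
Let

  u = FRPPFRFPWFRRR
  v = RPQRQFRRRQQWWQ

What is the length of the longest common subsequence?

7

Taking R at u[2]=v[1], P at u[3]=v[2], R at u[6]=v[4], F at u[10]=v[6], R at u[11]=v[7], R at u[12]=v[8], R at u[13]=v[9] gives a common subsequence of length 7, and the DP table's final entry dp[13][14] is also 7, so no common subsequence is longer.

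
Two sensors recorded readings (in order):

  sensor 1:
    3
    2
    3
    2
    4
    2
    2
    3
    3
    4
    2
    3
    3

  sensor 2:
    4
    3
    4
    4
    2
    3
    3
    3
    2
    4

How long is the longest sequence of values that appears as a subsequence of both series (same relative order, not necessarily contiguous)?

Pick 3 (sensor 1 #1, sensor 2 #2), then 2 (sensor 1 #2, sensor 2 #5), then 3 (sensor 1 #3, sensor 2 #6), then 3 (sensor 1 #8, sensor 2 #7), then 3 (sensor 1 #9, sensor 2 #8), then 4 (sensor 1 #10, sensor 2 #10); all 6 values appear in both, in order. Since dp[13][10] = 6, nothing longer is possible.

6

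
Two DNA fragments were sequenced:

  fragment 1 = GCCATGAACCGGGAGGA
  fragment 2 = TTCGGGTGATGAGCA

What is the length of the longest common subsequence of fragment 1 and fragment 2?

9

Match C (fragment 1 #3, fragment 2 #3); then G (fragment 1 #6, fragment 2 #4); then G (fragment 1 #11, fragment 2 #5); then G (fragment 1 #12, fragment 2 #6); then G (fragment 1 #13, fragment 2 #8); then A (fragment 1 #14, fragment 2 #9); then G (fragment 1 #15, fragment 2 #11); then G (fragment 1 #16, fragment 2 #13); then A (fragment 1 #17, fragment 2 #15) — 9 bases in the same relative order in both. dp[17][15] = 9 confirms this is the maximum.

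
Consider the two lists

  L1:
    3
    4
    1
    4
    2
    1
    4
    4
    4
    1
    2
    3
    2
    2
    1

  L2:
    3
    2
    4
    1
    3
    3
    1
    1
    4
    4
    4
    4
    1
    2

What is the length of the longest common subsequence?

Match 3 at L1[1]=L2[1], 4 at L1[2]=L2[3], 1 at L1[3]=L2[8], 4 at L1[4]=L2[9], 4 at L1[7]=L2[10], 4 at L1[8]=L2[11], 4 at L1[9]=L2[12], 1 at L1[10]=L2[13], 2 at L1[14]=L2[14] — 9 values in the same relative order in both. The LCS DP gives dp[15][14] = 9, so this is optimal.

9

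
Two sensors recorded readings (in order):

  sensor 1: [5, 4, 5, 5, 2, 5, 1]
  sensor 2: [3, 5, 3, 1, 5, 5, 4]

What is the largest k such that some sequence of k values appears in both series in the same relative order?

Let dp[i][j] be the LCS length of the first i values of sensor 1 and the first j values of sensor 2. dp[i][j] = dp[i-1][j-1]+1 when the i-th and j-th values match, else max(dp[i-1][j], dp[i][j-1]).
    ·  3  5  3  1  5  5  4
 ·  0  0  0  0  0  0  0  0
 5  0  0  1  1  1  1  1  1
 4  0  0  1  1  1  1  1  2
 5  0  0  1  1  1  2  2  2
 5  0  0  1  1  1  2  3  3
 2  0  0  1  1  1  2  3  3
 5  0  0  1  1  1  2  3  3
 1  0  0  1  1  2  2  3  3
dp[7][7] = 3. One LCS (by backtracking along matches): 5, 5, 5.

3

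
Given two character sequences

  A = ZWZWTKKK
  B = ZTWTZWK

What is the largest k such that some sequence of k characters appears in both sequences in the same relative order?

5

One common subsequence of length 5: Z (A #1, B #1), W (A #2, B #3), Z (A #3, B #5), W (A #4, B #6), K (A #8, B #7). Since dp[8][7] = 5, nothing longer is possible.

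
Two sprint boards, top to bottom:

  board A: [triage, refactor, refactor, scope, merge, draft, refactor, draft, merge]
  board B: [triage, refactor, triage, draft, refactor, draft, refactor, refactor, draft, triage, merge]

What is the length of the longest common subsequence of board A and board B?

Taking triage (board A #1, board B #1); then refactor (board A #2, board B #2); then refactor (board A #3, board B #5); then draft (board A #6, board B #6); then refactor (board A #7, board B #8); then draft (board A #8, board B #9); then merge (board A #9, board B #11) gives a common subsequence of length 7. The LCS DP gives dp[9][11] = 7, so this is optimal.

7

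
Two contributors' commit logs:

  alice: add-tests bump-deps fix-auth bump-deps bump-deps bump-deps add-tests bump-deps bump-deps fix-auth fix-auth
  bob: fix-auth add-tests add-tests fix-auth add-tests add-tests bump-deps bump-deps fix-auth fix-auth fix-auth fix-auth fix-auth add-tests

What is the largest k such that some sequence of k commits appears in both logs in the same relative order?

Pick add-tests (alice #1, bob #3) → fix-auth (alice #3, bob #4) → add-tests (alice #7, bob #6) → bump-deps (alice #8, bob #7) → bump-deps (alice #9, bob #8) → fix-auth (alice #10, bob #12) → fix-auth (alice #11, bob #13); all 7 commits appear in both, in order. dp[11][14] = 7 confirms this is the maximum.

7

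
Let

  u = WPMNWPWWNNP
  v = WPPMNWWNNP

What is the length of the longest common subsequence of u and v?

9

Let dp[i][j] be the LCS length of the first i characters of u and the first j characters of v. dp[i][j] = dp[i-1][j-1]+1 when the i-th and j-th characters match, else max(dp[i-1][j], dp[i][j-1]).
    ·  W  P  P  M  N  W  W  N  N  P
 ·  0  0  0  0  0  0  0  0  0  0  0
 W  0  1  1  1  1  1  1  1  1  1  1
 P  0  1  2  2  2  2  2  2  2  2  2
 M  0  1  2  2  3  3  3  3  3  3  3
 N  0  1  2  2  3  4  4  4  4  4  4
 W  0  1  2  2  3  4  5  5  5  5  5
 P  0  1  2  3  3  4  5  5  5  5  6
 W  0  1  2  3  3  4  5  6  6  6  6
 W  0  1  2  3  3  4  5  6  6  6  6
 N  0  1  2  3  3  4  5  6  7  7  7
 N  0  1  2  3  3  4  5  6  7  8  8
 P  0  1  2  3  3  4  5  6  7  8  9
dp[11][10] = 9. One LCS (by backtracking along matches): WPMNWWNNP.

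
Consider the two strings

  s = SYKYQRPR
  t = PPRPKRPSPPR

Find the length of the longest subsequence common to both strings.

4

Pick K at s[3]=t[5], R at s[6]=t[6], P at s[7]=t[10], R at s[8]=t[11]; all 4 characters appear in both, in order, and the DP table's final entry dp[8][11] is also 4, so no common subsequence is longer.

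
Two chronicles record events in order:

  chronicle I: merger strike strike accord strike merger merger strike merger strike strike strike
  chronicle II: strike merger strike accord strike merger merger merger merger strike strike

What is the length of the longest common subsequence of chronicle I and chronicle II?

9

Taking merger at chronicle I[1]=chronicle II[2]; then strike at chronicle I[3]=chronicle II[3]; then accord at chronicle I[4]=chronicle II[4]; then strike at chronicle I[5]=chronicle II[5]; then merger at chronicle I[6]=chronicle II[7]; then merger at chronicle I[7]=chronicle II[8]; then merger at chronicle I[9]=chronicle II[9]; then strike at chronicle I[11]=chronicle II[10]; then strike at chronicle I[12]=chronicle II[11] gives a common subsequence of length 9. Since dp[12][11] = 9, nothing longer is possible.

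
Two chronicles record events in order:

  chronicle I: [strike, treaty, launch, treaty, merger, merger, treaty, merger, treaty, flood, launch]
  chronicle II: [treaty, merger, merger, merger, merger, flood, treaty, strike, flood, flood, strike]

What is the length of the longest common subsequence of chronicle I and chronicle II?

6

Match treaty (chronicle I #2, chronicle II #1); then merger (chronicle I #5, chronicle II #3); then merger (chronicle I #6, chronicle II #4); then merger (chronicle I #8, chronicle II #5); then treaty (chronicle I #9, chronicle II #7); then flood (chronicle I #10, chronicle II #10) — 6 events in the same relative order in both. The LCS DP gives dp[11][11] = 6, so this is optimal.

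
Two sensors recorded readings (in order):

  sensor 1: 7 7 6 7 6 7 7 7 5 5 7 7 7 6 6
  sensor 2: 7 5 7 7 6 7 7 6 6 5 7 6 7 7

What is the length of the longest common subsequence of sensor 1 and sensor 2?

10

One common subsequence of length 10: 7 (sensor 1 #1, sensor 2 #1), then 7 (sensor 1 #2, sensor 2 #3), then 7 (sensor 1 #4, sensor 2 #4), then 6 (sensor 1 #5, sensor 2 #5), then 7 (sensor 1 #6, sensor 2 #6), then 7 (sensor 1 #7, sensor 2 #7), then 5 (sensor 1 #10, sensor 2 #10), then 7 (sensor 1 #11, sensor 2 #11), then 7 (sensor 1 #12, sensor 2 #13), then 7 (sensor 1 #13, sensor 2 #14). Since dp[15][14] = 10, nothing longer is possible.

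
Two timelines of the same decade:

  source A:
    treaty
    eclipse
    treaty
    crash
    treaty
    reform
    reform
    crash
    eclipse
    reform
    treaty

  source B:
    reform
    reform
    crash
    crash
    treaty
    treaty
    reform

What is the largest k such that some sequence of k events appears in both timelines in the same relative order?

4

One common subsequence of length 4: reform (source A #6, source B #1), reform (source A #7, source B #2), crash (source A #8, source B #4), reform (source A #10, source B #7). dp[11][7] = 4 confirms this is the maximum.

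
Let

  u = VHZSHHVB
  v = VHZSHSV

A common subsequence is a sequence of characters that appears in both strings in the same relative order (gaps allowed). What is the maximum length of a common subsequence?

6

Pick V at u[1]=v[1], then H at u[2]=v[2], then Z at u[3]=v[3], then S at u[4]=v[4], then H at u[5]=v[5], then V at u[7]=v[7]; all 6 characters appear in both, in order. The LCS DP gives dp[8][7] = 6, so this is optimal.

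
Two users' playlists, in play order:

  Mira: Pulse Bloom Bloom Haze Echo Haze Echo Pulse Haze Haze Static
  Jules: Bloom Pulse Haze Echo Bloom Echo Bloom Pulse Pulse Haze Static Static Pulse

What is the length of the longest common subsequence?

Pick Pulse at Mira[1]=Jules[2], then Haze at Mira[4]=Jules[3], then Echo at Mira[5]=Jules[4], then Echo at Mira[7]=Jules[6], then Pulse at Mira[8]=Jules[9], then Haze at Mira[9]=Jules[10], then Static at Mira[11]=Jules[12]; all 7 songs appear in both, in order, and the DP table's final entry dp[11][13] is also 7, so no common subsequence is longer.

7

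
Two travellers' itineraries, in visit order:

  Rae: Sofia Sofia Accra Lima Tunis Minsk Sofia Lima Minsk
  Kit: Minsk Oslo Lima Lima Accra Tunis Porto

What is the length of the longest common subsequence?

2

Pick Accra (Rae #3, Kit #5), then Tunis (Rae #5, Kit #6); all 2 stops appear in both, in order. Since dp[9][7] = 2, nothing longer is possible.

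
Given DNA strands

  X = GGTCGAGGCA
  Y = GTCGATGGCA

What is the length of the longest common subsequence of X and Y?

9

Let dp[i][j] be the LCS length of the first i bases of X and the first j bases of Y. dp[i][j] = dp[i-1][j-1]+1 when the i-th and j-th bases match, else max(dp[i-1][j], dp[i][j-1]).
    ·  G  T  C  G  A  T  G  G  C  A
 ·  0  0  0  0  0  0  0  0  0  0  0
 G  0  1  1  1  1  1  1  1  1  1  1
 G  0  1  1  1  2  2  2  2  2  2  2
 T  0  1  2  2  2  2  3  3  3  3  3
 C  0  1  2  3  3  3  3  3  3  4  4
 G  0  1  2  3  4  4  4  4  4  4  4
 A  0  1  2  3  4  5  5  5  5  5  5
 G  0  1  2  3  4  5  5  6  6  6  6
 G  0  1  2  3  4  5  5  6  7  7  7
 C  0  1  2  3  4  5  5  6  7  8  8
 A  0  1  2  3  4  5  5  6  7  8  9
dp[10][10] = 9. One LCS (by backtracking along matches): GTCGAGGCA.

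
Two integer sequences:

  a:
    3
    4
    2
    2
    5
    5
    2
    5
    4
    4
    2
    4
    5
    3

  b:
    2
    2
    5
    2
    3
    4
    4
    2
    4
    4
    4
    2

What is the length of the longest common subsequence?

8

Taking 2 (a #3, b #1) → 2 (a #4, b #2) → 5 (a #6, b #3) → 2 (a #7, b #4) → 4 (a #9, b #6) → 4 (a #10, b #7) → 2 (a #11, b #8) → 4 (a #12, b #11) gives a common subsequence of length 8. Since dp[14][12] = 8, nothing longer is possible.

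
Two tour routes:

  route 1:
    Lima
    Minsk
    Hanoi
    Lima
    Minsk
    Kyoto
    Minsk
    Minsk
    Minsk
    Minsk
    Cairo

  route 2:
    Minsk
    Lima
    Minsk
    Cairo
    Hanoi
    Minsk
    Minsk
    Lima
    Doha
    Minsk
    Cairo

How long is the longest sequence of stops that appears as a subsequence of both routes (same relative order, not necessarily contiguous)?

Taking Lima at route 1[1]=route 2[2], then Minsk at route 1[2]=route 2[3], then Hanoi at route 1[3]=route 2[5], then Minsk at route 1[5]=route 2[6], then Minsk at route 1[7]=route 2[7], then Minsk at route 1[10]=route 2[10], then Cairo at route 1[11]=route 2[11] gives a common subsequence of length 7. dp[11][11] = 7 confirms this is the maximum.

7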